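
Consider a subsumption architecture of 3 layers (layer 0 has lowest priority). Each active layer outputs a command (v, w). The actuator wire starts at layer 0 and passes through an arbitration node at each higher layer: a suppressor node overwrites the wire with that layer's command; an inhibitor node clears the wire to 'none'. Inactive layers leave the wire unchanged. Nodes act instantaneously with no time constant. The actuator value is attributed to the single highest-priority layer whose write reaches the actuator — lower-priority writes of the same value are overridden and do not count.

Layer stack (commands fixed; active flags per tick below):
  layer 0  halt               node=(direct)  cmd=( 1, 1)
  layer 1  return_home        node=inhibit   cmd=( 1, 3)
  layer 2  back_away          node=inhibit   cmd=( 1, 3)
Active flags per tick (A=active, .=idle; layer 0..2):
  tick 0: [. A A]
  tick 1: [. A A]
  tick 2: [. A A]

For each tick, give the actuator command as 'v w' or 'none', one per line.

none
none
none

tick 0:
  [0] halt off; wire := none
  [1] return_home on (inhibit); wire := none
  [2] back_away on (inhibit); wire := none
  output none
tick 1:
  [0] halt off; wire := none
  [1] return_home on (inhibit); wire := none
  [2] back_away on (inhibit); wire := none
  output none
tick 2:
  [0] halt off; wire := none
  [1] return_home on (inhibit); wire := none
  [2] back_away on (inhibit); wire := none
  output none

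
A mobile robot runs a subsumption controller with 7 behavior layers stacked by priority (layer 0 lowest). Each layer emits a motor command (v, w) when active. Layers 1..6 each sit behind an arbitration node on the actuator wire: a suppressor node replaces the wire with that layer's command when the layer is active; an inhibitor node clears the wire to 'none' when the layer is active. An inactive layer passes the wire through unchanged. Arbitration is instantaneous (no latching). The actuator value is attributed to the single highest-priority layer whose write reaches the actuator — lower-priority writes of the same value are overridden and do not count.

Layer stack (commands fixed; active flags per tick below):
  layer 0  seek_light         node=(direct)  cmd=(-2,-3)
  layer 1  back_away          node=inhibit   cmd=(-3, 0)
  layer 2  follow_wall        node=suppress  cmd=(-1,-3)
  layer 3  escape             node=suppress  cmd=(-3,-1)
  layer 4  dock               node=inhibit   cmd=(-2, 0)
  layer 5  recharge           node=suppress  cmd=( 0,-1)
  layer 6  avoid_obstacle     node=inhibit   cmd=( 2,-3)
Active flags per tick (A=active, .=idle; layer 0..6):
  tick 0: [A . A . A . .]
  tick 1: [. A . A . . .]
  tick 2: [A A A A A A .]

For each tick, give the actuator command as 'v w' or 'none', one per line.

tick 0:
  [0] seek_light on; wire := (-2, -3)
  [1] back_away off; pass (-2, -3)
  [2] follow_wall on (suppress); wire := (-1, -3)
  [3] escape off; pass (-1, -3)
  [4] dock on (inhibit); wire := none
  [5] recharge off; pass none
  [6] avoid_obstacle off; pass none
  output none
tick 1:
  [0] seek_light off; wire := none
  [1] back_away on (inhibit); wire := none
  [2] follow_wall off; pass none
  [3] escape on (suppress); wire := (-3, -1)
  [4] dock off; pass (-3, -1)
  [5] recharge off; pass (-3, -1)
  [6] avoid_obstacle off; pass (-3, -1)
  output (-3, -1)
tick 2:
  [0] seek_light on; wire := (-2, -3)
  [1] back_away on (inhibit); wire := none
  [2] follow_wall on (suppress); wire := (-1, -3)
  [3] escape on (suppress); wire := (-3, -1)
  [4] dock on (inhibit); wire := none
  [5] recharge on (suppress); wire := (0, -1)
  [6] avoid_obstacle off; pass (0, -1)
  output (0, -1)

none
-3 -1
0 -1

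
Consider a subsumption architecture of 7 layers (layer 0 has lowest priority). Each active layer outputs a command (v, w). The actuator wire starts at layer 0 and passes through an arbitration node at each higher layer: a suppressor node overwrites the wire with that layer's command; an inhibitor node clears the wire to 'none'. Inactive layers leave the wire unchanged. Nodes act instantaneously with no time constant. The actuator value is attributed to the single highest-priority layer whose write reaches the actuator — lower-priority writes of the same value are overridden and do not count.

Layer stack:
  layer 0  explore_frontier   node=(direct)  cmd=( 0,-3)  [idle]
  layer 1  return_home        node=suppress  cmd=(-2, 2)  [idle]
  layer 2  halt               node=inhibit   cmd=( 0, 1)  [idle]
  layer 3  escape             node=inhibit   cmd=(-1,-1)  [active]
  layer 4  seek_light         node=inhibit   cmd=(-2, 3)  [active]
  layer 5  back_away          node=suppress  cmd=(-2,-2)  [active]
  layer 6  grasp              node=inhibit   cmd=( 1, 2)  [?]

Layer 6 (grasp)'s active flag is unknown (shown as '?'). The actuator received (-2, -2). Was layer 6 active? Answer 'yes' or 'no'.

If layer 6 is active=yes:
  actuator would be none
If layer 6 is active=no:
  actuator would be (-2, -2)
Observed (-2, -2), so layer 6 was idle.

no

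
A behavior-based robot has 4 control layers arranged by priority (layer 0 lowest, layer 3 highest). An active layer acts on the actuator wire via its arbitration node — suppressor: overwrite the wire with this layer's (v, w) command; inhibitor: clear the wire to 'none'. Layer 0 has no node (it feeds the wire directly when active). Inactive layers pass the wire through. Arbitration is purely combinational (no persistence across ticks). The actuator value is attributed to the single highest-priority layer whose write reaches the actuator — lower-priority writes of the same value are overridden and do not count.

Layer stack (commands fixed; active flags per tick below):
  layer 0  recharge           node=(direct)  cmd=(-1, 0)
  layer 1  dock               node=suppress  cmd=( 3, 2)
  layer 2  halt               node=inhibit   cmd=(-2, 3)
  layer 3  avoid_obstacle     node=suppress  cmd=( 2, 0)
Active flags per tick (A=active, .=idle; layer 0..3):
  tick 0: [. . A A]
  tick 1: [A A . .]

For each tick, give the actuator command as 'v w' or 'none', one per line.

tick 0:
  L0 recharge: idle → wire = none
  L1 dock: idle → wire stays none
  L2 halt: active, inhibitor → wire = none
  L3 avoid_obstacle: active, suppressor → wire = (2, 0)
  actuator = (2, 0)
tick 1:
  L0 recharge: active, feeds wire = (-1, 0)
  L1 dock: active, suppressor → wire = (3, 2)
  L2 halt: idle → wire stays (3, 2)
  L3 avoid_obstacle: idle → wire stays (3, 2)
  actuator = (3, 2)

2 0
3 2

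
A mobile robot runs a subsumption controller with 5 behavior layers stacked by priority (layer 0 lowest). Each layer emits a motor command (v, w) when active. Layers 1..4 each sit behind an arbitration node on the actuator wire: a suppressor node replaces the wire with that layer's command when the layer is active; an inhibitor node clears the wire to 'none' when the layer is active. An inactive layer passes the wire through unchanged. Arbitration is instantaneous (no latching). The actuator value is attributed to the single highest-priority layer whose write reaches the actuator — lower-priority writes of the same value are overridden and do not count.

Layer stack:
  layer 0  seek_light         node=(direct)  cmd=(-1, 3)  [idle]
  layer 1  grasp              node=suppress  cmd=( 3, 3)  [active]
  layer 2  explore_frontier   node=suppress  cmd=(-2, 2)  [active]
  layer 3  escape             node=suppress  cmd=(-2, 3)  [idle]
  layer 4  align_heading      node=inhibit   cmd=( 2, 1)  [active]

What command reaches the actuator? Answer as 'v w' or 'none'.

layer 0 (seek_light) idle — none
layer 1 (grasp) active — suppresses: (3, 3)
layer 2 (explore_frontier) active — suppresses: (-2, 2)
layer 3 (escape) idle — unchanged: (-2, 2)
layer 4 (align_heading) active — inhibits: none
→ actuator none

none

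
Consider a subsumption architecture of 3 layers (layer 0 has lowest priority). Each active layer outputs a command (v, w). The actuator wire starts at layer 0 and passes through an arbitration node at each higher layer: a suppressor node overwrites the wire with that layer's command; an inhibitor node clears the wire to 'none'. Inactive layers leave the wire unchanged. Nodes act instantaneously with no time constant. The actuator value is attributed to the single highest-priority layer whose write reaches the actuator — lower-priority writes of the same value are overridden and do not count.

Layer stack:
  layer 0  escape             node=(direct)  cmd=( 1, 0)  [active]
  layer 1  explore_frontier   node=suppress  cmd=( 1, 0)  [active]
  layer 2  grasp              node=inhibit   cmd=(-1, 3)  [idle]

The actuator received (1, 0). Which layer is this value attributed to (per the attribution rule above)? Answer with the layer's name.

explore_frontier

L0 escape: active, feeds wire = (1, 0)
L1 explore_frontier: active, suppressor → wire = (1, 0)
L2 grasp: idle → wire stays (1, 0)
actuator = (1, 0)
last writer: layer 1 = explore_frontier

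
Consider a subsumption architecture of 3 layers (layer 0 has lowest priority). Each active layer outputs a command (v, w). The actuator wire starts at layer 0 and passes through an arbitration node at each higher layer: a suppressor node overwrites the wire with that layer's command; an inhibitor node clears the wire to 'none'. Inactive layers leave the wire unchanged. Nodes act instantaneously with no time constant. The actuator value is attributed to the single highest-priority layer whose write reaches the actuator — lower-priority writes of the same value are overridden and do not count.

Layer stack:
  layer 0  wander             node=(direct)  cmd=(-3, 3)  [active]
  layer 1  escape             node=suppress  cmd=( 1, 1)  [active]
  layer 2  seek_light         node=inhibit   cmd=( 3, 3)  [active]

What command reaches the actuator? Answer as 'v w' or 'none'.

layer 0 (wander) active — direct: (-3, 3)
layer 1 (escape) active — suppresses: (1, 1)
layer 2 (seek_light) active — inhibits: none
→ actuator none

none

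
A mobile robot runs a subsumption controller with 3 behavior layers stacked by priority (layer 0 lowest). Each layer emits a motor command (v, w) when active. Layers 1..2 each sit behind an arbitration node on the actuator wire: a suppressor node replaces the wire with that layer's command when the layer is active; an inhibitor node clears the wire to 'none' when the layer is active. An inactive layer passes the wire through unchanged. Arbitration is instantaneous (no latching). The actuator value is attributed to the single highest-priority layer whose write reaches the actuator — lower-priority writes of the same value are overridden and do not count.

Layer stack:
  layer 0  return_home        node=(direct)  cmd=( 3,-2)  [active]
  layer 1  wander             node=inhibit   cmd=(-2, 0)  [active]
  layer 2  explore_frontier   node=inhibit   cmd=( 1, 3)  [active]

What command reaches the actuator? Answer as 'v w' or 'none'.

[0] return_home on; wire := (3, -2)
[1] wander on (inhibit); wire := none
[2] explore_frontier on (inhibit); wire := none
output none

none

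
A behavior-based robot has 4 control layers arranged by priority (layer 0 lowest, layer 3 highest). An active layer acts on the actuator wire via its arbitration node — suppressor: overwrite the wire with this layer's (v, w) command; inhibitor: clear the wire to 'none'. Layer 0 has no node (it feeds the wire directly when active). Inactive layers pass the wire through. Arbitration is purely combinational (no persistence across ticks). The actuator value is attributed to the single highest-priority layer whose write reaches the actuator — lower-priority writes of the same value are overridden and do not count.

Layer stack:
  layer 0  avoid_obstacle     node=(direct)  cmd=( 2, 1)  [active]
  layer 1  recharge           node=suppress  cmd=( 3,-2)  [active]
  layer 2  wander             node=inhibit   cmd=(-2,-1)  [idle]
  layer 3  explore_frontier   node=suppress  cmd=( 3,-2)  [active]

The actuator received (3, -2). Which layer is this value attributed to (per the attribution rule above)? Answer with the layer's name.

explore_frontier

[0] avoid_obstacle on; wire := (2, 1)
[1] recharge on (suppress); wire := (3, -2)
[2] wander off; pass (3, -2)
[3] explore_frontier on (suppress); wire := (3, -2)
output (3, -2)
last writer: layer 3 = explore_frontier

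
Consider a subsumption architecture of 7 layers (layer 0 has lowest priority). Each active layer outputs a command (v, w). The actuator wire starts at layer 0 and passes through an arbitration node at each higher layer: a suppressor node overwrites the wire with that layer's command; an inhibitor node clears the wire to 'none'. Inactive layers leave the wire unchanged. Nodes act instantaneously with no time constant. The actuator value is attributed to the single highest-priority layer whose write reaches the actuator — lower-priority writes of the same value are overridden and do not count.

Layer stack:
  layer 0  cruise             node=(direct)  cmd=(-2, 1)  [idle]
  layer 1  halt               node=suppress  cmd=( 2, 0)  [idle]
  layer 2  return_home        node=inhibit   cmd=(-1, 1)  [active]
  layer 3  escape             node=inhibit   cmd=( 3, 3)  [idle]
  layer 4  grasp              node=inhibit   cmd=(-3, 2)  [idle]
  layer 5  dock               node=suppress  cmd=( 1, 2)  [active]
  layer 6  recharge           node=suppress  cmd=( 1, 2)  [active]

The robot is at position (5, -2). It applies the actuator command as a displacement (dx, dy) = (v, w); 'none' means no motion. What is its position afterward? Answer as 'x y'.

layer 0 (cruise) idle — none
layer 1 (halt) idle — unchanged: none
layer 2 (return_home) active — inhibits: none
layer 3 (escape) idle — unchanged: none
layer 4 (grasp) idle — unchanged: none
layer 5 (dock) active — suppresses: (1, 2)
layer 6 (recharge) active — suppresses: (1, 2)
→ actuator (1, 2)
position: (5, -2) + (1, 2) = (6, 0)

6 0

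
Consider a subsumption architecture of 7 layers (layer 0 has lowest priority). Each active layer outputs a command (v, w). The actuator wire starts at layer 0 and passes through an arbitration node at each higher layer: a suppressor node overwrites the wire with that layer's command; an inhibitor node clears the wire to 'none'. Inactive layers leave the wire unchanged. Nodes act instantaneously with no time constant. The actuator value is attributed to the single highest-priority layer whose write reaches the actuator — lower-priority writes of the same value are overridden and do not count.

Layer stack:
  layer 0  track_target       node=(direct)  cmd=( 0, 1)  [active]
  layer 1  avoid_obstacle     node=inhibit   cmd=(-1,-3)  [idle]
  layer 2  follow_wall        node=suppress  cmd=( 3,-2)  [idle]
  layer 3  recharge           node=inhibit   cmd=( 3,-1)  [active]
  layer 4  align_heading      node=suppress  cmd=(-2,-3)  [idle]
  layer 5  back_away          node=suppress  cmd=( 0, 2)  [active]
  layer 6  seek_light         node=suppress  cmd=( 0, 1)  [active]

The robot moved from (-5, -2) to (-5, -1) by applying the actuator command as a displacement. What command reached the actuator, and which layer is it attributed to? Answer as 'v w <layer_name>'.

displacement = (-5, -1) − (-5, -2) = (0, 1)
layer 0 (track_target) active — direct: (0, 1)
layer 1 (avoid_obstacle) idle — unchanged: (0, 1)
layer 2 (follow_wall) idle — unchanged: (0, 1)
layer 3 (recharge) active — inhibits: none
layer 4 (align_heading) idle — unchanged: none
layer 5 (back_away) active — suppresses: (0, 2)
layer 6 (seek_light) active — suppresses: (0, 1)
→ actuator (0, 1) — from layer 6 (seek_light)

0 1 seek_light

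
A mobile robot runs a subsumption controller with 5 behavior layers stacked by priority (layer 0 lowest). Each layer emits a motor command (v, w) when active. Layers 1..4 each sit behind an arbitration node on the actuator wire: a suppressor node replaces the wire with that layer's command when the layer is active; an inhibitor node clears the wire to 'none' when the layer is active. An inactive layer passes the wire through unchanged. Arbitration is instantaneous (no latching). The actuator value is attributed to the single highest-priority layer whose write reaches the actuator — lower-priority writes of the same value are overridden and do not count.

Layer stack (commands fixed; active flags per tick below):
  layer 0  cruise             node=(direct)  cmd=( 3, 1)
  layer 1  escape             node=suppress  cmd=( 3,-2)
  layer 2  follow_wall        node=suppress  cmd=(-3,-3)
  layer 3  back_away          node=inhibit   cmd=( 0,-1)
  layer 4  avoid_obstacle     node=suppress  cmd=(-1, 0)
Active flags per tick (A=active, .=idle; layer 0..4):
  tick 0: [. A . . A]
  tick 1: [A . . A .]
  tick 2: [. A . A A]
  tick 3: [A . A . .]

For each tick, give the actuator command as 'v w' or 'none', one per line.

-1 0
none
-1 0
-3 -3

tick 0:
  layer 0 (cruise) idle — none
  layer 1 (escape) active — suppresses: (3, -2)
  layer 2 (follow_wall) idle — unchanged: (3, -2)
  layer 3 (back_away) idle — unchanged: (3, -2)
  layer 4 (avoid_obstacle) active — suppresses: (-1, 0)
  → actuator (-1, 0)
tick 1:
  layer 0 (cruise) active — direct: (3, 1)
  layer 1 (escape) idle — unchanged: (3, 1)
  layer 2 (follow_wall) idle — unchanged: (3, 1)
  layer 3 (back_away) active — inhibits: none
  layer 4 (avoid_obstacle) idle — unchanged: none
  → actuator none
tick 2:
  layer 0 (cruise) idle — none
  layer 1 (escape) active — suppresses: (3, -2)
  layer 2 (follow_wall) idle — unchanged: (3, -2)
  layer 3 (back_away) active — inhibits: none
  layer 4 (avoid_obstacle) active — suppresses: (-1, 0)
  → actuator (-1, 0)
tick 3:
  layer 0 (cruise) active — direct: (3, 1)
  layer 1 (escape) idle — unchanged: (3, 1)
  layer 2 (follow_wall) active — suppresses: (-3, -3)
  layer 3 (back_away) idle — unchanged: (-3, -3)
  layer 4 (avoid_obstacle) idle — unchanged: (-3, -3)
  → actuator (-3, -3)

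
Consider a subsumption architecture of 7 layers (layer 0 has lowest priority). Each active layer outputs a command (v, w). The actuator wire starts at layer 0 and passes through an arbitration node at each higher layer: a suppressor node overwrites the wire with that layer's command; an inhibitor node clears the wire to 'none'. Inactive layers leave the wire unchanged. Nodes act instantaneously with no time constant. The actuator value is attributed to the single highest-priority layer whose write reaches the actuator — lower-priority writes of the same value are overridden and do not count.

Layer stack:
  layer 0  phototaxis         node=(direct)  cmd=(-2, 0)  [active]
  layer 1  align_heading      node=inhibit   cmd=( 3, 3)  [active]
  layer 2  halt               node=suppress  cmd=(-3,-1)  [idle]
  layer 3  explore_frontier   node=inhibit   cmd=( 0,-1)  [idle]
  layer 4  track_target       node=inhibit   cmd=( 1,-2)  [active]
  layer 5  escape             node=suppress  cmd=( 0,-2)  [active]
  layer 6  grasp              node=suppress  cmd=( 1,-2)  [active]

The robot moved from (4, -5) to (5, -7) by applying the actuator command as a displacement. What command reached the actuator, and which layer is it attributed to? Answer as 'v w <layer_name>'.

displacement = (5, -7) − (4, -5) = (1, -2)
L0 phototaxis: active, feeds wire = (-2, 0)
L1 align_heading: active, inhibitor → wire = none
L2 halt: idle → wire stays none
L3 explore_frontier: idle → wire stays none
L4 track_target: active, inhibitor → wire = none
L5 escape: active, suppressor → wire = (0, -2)
L6 grasp: active, suppressor → wire = (1, -2)
actuator = (1, -2) — from layer 6 (grasp)

1 -2 grasp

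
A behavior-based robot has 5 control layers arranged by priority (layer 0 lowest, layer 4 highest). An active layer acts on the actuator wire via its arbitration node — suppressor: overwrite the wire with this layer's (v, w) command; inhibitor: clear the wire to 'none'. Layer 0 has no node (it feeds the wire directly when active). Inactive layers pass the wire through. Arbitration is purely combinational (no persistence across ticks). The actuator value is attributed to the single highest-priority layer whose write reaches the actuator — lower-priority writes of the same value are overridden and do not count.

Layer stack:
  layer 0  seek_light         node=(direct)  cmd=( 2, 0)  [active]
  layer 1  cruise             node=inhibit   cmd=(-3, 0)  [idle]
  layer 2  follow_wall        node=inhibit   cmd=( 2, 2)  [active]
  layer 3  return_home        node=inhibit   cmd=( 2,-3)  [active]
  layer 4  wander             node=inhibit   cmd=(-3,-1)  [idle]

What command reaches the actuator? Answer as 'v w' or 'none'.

none

[0] seek_light on; wire := (2, 0)
[1] cruise off; pass (2, 0)
[2] follow_wall on (inhibit); wire := none
[3] return_home on (inhibit); wire := none
[4] wander off; pass none
output none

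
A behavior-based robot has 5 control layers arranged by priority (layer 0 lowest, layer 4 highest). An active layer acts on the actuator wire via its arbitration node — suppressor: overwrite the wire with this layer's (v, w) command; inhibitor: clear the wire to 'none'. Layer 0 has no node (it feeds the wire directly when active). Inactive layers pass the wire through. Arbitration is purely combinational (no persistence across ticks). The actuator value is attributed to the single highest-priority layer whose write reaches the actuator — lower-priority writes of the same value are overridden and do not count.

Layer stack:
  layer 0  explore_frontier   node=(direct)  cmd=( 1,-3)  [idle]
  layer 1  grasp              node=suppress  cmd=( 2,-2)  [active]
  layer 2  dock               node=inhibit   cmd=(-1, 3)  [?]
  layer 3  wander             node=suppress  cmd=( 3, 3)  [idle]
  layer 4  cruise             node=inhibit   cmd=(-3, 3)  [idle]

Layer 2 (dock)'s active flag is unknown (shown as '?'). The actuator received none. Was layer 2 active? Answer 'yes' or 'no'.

yes

If layer 2 is active=yes:
  actuator would be none
If layer 2 is active=no:
  actuator would be (2, -2)
Observed none, so layer 2 was active.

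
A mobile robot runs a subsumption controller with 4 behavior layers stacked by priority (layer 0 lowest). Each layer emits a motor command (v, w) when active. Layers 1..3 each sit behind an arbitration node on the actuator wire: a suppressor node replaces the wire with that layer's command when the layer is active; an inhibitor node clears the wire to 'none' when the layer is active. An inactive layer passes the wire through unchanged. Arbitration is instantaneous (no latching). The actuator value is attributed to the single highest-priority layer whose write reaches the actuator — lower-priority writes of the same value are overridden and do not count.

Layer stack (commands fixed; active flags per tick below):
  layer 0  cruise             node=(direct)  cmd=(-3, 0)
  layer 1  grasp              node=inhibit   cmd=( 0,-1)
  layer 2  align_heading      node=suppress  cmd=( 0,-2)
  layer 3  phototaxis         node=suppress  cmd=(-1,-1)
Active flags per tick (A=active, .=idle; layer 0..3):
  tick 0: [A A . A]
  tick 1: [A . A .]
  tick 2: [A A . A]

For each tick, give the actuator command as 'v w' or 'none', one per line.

tick 0:
  L0 cruise: active, feeds wire = (-3, 0)
  L1 grasp: active, inhibitor → wire = none
  L2 align_heading: idle → wire stays none
  L3 phototaxis: active, suppressor → wire = (-1, -1)
  actuator = (-1, -1)
tick 1:
  L0 cruise: active, feeds wire = (-3, 0)
  L1 grasp: idle → wire stays (-3, 0)
  L2 align_heading: active, suppressor → wire = (0, -2)
  L3 phototaxis: idle → wire stays (0, -2)
  actuator = (0, -2)
tick 2:
  L0 cruise: active, feeds wire = (-3, 0)
  L1 grasp: active, inhibitor → wire = none
  L2 align_heading: idle → wire stays none
  L3 phototaxis: active, suppressor → wire = (-1, -1)
  actuator = (-1, -1)

-1 -1
0 -2
-1 -1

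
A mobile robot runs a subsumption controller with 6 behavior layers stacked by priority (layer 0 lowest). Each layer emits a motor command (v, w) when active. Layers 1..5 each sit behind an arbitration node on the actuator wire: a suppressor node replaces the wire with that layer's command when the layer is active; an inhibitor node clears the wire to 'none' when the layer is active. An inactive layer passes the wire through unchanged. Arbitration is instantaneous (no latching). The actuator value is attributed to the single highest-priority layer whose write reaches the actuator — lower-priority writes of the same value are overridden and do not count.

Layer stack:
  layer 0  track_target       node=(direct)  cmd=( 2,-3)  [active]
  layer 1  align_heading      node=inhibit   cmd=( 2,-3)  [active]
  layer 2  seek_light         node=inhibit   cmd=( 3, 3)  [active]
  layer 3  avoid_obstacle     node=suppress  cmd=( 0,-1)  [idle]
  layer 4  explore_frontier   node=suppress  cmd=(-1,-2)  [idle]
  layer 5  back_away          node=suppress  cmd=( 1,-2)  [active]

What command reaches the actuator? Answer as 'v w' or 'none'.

1 -2

L0 track_target: active, feeds wire = (2, -3)
L1 align_heading: active, inhibitor → wire = none
L2 seek_light: active, inhibitor → wire = none
L3 avoid_obstacle: idle → wire stays none
L4 explore_frontier: idle → wire stays none
L5 back_away: active, suppressor → wire = (1, -2)
actuator = (1, -2)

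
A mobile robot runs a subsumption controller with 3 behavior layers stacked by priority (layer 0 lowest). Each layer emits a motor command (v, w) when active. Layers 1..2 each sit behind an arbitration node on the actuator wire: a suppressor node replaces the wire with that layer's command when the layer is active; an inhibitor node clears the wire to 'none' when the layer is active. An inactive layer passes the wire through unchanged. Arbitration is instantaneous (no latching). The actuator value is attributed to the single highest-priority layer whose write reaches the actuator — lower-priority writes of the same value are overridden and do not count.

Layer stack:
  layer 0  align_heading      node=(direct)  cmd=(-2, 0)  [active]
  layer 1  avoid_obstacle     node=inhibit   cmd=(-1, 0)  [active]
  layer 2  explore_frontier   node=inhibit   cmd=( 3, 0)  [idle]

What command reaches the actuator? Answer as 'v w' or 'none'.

none

[0] align_heading on; wire := (-2, 0)
[1] avoid_obstacle on (inhibit); wire := none
[2] explore_frontier off; pass none
output none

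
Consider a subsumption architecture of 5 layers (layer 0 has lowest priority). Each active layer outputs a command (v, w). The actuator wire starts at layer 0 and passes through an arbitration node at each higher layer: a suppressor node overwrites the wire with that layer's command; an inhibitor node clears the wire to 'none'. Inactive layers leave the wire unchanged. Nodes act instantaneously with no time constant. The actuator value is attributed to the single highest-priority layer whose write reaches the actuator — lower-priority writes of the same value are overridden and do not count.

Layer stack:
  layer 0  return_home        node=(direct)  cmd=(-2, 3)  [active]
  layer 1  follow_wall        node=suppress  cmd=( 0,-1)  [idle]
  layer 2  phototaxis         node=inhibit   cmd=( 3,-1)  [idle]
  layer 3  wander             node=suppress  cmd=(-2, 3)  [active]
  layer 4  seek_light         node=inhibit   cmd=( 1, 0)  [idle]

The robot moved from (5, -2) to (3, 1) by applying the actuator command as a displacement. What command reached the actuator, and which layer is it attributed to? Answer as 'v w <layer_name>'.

displacement = (3, 1) − (5, -2) = (-2, 3)
layer 0 (return_home) active — direct: (-2, 3)
layer 1 (follow_wall) idle — unchanged: (-2, 3)
layer 2 (phototaxis) idle — unchanged: (-2, 3)
layer 3 (wander) active — suppresses: (-2, 3)
layer 4 (seek_light) idle — unchanged: (-2, 3)
→ actuator (-2, 3) — from layer 3 (wander)

-2 3 wander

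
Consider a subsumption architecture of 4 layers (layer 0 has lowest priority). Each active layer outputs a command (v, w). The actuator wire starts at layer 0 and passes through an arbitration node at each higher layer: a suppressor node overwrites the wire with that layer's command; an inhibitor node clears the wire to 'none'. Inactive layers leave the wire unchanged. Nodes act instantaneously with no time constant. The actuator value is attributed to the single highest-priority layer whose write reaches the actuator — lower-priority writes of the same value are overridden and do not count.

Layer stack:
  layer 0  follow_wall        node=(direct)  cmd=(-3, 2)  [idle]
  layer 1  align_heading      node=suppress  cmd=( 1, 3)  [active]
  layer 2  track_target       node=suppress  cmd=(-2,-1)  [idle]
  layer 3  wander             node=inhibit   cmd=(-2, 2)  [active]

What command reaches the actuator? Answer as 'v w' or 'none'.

layer 0 (follow_wall) idle — none
layer 1 (align_heading) active — suppresses: (1, 3)
layer 2 (track_target) idle — unchanged: (1, 3)
layer 3 (wander) active — inhibits: none
→ actuator none

none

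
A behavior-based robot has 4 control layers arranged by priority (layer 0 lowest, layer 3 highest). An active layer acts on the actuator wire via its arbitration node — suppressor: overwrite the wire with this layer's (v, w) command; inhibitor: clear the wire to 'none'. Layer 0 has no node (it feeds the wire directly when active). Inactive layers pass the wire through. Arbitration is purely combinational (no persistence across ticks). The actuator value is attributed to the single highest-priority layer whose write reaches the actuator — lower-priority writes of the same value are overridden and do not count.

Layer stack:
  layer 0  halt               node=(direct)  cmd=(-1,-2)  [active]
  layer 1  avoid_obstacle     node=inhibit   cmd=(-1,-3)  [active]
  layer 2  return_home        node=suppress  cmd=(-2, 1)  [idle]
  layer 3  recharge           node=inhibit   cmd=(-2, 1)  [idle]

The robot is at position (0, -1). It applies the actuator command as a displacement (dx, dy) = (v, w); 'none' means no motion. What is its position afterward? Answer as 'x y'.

L0 halt: active, feeds wire = (-1, -2)
L1 avoid_obstacle: active, inhibitor → wire = none
L2 return_home: idle → wire stays none
L3 recharge: idle → wire stays none
actuator = none
position: (0, -1) + none = (0, -1)

0 -1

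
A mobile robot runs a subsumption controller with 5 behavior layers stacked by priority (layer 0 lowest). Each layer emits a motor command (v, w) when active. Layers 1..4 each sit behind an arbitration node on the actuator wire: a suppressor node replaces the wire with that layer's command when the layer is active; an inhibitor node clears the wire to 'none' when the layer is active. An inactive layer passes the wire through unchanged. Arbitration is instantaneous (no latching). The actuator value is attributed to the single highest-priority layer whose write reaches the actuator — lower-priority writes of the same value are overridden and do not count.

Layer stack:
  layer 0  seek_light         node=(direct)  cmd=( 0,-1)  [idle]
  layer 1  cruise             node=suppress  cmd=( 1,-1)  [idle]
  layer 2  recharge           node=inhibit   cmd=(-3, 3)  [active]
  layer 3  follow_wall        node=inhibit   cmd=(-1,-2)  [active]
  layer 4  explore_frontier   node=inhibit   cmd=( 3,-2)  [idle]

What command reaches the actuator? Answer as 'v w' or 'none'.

none

[0] seek_light off; wire := none
[1] cruise off; pass none
[2] recharge on (inhibit); wire := none
[3] follow_wall on (inhibit); wire := none
[4] explore_frontier off; pass none
output none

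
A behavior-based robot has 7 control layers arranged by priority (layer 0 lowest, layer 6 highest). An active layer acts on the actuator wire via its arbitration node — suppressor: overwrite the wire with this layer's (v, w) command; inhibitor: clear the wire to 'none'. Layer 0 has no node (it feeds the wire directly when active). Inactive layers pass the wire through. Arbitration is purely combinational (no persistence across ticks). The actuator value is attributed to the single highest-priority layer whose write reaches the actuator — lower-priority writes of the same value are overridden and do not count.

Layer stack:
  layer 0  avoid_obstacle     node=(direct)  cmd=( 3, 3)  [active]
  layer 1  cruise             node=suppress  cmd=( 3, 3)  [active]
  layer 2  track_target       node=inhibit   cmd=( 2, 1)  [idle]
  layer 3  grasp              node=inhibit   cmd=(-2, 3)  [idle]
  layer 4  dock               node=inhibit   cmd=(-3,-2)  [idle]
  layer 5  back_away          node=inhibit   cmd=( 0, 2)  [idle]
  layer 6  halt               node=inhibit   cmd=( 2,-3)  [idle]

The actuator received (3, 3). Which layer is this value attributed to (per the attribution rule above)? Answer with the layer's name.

cruise

L0 avoid_obstacle: active, feeds wire = (3, 3)
L1 cruise: active, suppressor → wire = (3, 3)
L2 track_target: idle → wire stays (3, 3)
L3 grasp: idle → wire stays (3, 3)
L4 dock: idle → wire stays (3, 3)
L5 back_away: idle → wire stays (3, 3)
L6 halt: idle → wire stays (3, 3)
actuator = (3, 3)
last writer: layer 1 = cruise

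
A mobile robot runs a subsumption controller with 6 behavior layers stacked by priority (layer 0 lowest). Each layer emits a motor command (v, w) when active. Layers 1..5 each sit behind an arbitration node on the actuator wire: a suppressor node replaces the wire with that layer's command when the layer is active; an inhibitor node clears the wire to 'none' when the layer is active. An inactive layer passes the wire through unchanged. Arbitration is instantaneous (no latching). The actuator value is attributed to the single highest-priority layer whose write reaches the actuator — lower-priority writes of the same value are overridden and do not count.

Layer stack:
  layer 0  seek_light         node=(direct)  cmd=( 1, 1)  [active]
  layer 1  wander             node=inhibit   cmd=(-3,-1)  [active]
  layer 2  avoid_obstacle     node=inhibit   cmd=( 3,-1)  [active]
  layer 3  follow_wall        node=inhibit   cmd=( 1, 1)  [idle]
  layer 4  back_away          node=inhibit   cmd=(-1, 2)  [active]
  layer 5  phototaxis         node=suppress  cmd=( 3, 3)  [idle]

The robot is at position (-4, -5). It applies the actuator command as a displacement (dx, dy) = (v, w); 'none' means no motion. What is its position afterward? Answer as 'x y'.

layer 0 (seek_light) active — direct: (1, 1)
layer 1 (wander) active — inhibits: none
layer 2 (avoid_obstacle) active — inhibits: none
layer 3 (follow_wall) idle — unchanged: none
layer 4 (back_away) active — inhibits: none
layer 5 (phototaxis) idle — unchanged: none
→ actuator none
position: (-4, -5) + none = (-4, -5)

-4 -5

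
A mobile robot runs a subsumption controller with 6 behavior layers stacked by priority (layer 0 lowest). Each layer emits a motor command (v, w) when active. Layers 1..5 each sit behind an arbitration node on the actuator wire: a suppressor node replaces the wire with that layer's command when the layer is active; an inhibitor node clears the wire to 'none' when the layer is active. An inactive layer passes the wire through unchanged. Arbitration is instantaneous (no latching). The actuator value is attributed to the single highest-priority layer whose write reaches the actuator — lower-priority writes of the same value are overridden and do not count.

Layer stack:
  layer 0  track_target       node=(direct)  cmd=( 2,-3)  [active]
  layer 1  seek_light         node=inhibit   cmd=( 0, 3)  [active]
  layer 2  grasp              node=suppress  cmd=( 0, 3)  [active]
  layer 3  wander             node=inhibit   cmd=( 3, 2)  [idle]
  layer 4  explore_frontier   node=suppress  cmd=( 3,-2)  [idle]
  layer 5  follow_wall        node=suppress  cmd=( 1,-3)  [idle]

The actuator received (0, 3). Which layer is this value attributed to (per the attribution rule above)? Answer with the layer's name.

grasp

L0 track_target: active, feeds wire = (2, -3)
L1 seek_light: active, inhibitor → wire = none
L2 grasp: active, suppressor → wire = (0, 3)
L3 wander: idle → wire stays (0, 3)
L4 explore_frontier: idle → wire stays (0, 3)
L5 follow_wall: idle → wire stays (0, 3)
actuator = (0, 3)
last writer: layer 2 = grasp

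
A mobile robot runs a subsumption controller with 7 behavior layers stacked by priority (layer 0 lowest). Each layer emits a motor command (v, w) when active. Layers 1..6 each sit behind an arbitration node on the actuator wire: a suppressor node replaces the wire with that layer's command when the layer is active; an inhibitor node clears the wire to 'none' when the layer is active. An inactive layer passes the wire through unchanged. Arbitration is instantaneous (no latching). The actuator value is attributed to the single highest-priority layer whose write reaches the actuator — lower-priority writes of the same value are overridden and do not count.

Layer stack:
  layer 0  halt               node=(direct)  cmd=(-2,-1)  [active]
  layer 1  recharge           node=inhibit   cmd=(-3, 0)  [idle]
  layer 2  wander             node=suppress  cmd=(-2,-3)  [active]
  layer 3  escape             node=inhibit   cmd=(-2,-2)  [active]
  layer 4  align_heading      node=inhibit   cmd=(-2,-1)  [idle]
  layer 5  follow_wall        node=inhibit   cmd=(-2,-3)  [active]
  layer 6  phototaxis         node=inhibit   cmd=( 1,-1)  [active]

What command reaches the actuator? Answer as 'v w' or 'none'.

none

layer 0 (halt) active — direct: (-2, -1)
layer 1 (recharge) idle — unchanged: (-2, -1)
layer 2 (wander) active — suppresses: (-2, -3)
layer 3 (escape) active — inhibits: none
layer 4 (align_heading) idle — unchanged: none
layer 5 (follow_wall) active — inhibits: none
layer 6 (phototaxis) active — inhibits: none
→ actuator none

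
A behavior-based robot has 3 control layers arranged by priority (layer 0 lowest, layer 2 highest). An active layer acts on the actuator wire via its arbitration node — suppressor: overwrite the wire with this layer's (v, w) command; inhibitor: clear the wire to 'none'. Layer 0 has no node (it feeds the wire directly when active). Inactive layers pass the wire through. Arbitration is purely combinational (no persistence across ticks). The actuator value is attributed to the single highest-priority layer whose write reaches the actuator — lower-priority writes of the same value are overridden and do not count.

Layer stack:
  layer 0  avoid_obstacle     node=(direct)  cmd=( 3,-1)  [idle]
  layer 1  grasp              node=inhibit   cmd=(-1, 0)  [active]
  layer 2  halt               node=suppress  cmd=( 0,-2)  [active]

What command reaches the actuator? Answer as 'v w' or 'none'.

[0] avoid_obstacle off; wire := none
[1] grasp on (inhibit); wire := none
[2] halt on (suppress); wire := (0, -2)
output (0, -2)

0 -2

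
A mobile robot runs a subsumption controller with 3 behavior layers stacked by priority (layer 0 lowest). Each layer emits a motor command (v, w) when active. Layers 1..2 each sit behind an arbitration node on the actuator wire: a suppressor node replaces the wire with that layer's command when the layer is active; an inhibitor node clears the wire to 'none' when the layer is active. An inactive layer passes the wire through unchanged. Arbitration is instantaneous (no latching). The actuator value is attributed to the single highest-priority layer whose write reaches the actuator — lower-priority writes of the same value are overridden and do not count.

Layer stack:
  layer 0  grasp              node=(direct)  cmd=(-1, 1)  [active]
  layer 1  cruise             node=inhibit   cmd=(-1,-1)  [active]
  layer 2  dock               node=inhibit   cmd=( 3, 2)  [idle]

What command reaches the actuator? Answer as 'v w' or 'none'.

L0 grasp: active, feeds wire = (-1, 1)
L1 cruise: active, inhibitor → wire = none
L2 dock: idle → wire stays none
actuator = none

none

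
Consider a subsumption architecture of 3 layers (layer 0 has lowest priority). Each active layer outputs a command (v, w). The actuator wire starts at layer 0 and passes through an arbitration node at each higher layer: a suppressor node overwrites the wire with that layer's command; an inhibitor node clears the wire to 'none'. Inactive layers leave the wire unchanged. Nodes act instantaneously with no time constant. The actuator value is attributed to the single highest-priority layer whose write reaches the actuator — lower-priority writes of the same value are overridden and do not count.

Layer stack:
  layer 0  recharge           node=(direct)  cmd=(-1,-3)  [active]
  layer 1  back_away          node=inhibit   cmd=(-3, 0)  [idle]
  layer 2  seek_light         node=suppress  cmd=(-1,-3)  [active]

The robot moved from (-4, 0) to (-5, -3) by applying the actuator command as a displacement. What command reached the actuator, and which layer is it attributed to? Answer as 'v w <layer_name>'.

-1 -3 seek_light

displacement = (-5, -3) − (-4, 0) = (-1, -3)
L0 recharge: active, feeds wire = (-1, -3)
L1 back_away: idle → wire stays (-1, -3)
L2 seek_light: active, suppressor → wire = (-1, -3)
actuator = (-1, -3) — from layer 2 (seek_light)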